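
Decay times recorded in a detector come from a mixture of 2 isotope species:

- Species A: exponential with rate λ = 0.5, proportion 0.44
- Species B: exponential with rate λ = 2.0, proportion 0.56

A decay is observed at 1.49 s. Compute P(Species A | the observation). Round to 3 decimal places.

By Bayes' theorem, P(k | x) = w_k f_k(x) / Σ_j w_j f_j(x).
Evaluate each component's likelihood at the observed value:
  L_A = 0.5·e^(−0.5·1.49) = 0.5·e^(−0.7450) = 0.237367
  L_B = 2.0·e^(−2.0·1.49) = 2.0·e^(−2.9800) = 0.101586
Unnormalised posteriors:
  w_A·L_A = 0.44 × 0.237367 = 0.104442
  w_B·L_B = 0.56 × 0.101586 = 0.056888
Sum: 0.104442 + 0.056888 = 0.16133
Responsibility of Species A: 0.104442 / 0.16133 ≈ 0.647

0.647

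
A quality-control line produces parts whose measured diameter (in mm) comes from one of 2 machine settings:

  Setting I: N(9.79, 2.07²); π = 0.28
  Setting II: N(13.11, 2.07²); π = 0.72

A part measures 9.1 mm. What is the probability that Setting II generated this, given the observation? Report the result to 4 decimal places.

0.2939

The responsibility of component k is π_k f_k(x) divided by Σ_j π_j f_j(x).
Evaluate each component's likelihood at the observed value:
  f_I = 0.182311
  f_II = 0.029515
Prior × likelihood for each component:
  π_I·f_I = 0.28 × 0.182311 = 0.051047
  π_II·f_II = 0.72 × 0.029515 = 0.0212508
Sum: 0.051047 + 0.0212508 = 0.0722978
P(Setting II | the observation) = 0.0212508 / 0.0722978 ≈ 0.2939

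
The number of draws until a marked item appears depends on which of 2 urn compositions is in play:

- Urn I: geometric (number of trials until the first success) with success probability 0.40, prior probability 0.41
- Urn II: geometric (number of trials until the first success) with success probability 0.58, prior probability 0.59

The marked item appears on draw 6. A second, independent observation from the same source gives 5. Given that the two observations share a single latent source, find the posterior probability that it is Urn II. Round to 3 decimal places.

0.109

The responsibility of component k is π_k f_k(x) divided by Σ_j π_j f_j(x).
Since both observations come from the same component, the likelihood for component k is f_k(x₁)·f_k(x₂).
  L_I = [0.40·(1−0.40)^5 = 0.40·0.07776 = 0.031104] × [0.05184] = 0.00161243
  L_II = [0.58·(1−0.58)^5 = 0.58·0.0130691 = 0.00758009] × [0.0180478] = 0.000136804
Unnormalised posteriors:
  π_I·L_I = 0.41 × 0.00161243 = 0.000661097
  π_II·L_II = 0.59 × 0.000136804 = 8.07145e-05
Marginal: 0.000661097 + 8.07145e-05 = 0.000741811
So the posterior for Urn II is 8.07145e-05 / 0.000741811 ≈ 0.109.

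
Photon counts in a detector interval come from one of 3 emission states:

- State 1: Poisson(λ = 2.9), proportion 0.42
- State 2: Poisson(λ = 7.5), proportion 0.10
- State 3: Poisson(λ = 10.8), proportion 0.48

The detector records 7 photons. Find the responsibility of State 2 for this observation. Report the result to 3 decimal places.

The responsibility of component k is π_k f_k(x) divided by Σ_j π_j f_j(x).
Evaluate each component's likelihood at the observed value:
  f_1 = 0.0188322
  f_2 = 0.146484
  f_3 = 0.0693674
Unnormalised posteriors:
  π_1·f_1 = 0.42 × 0.0188322 = 0.00790953
  π_2·f_2 = 0.10 × 0.146484 = 0.0146484
  π_3·f_3 = 0.48 × 0.0693674 = 0.0332963
Denominator: 0.00790953 + 0.0146484 + 0.0332963 = 0.0558543
So the posterior for State 2 is 0.0146484 / 0.0558543 ≈ 0.262.

0.262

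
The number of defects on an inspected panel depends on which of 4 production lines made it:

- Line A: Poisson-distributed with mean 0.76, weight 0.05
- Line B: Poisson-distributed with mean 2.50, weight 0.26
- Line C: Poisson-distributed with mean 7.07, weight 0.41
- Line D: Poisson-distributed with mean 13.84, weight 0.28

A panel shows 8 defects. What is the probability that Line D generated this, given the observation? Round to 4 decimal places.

0.1428

P(component k | x) = π_k·f_k(x) / marginal(x), where marginal(x) = Σ_j π_j·f_j(x).
Poisson probabilities:
  f_A = e^(−0.76)·0.76^8/8! = 1.29099e-06
  f_B = e^(−2.50)·2.50^8/8! = 0.00310644
  f_C = e^(−7.07)·7.07^8/8! = 0.131635
  f_D = e^(−13.84)·13.84^8/8! = 0.0325786
Prior × likelihood for each component:
  π_A·f_A = 0.05 × 1.29099e-06 = 6.45497e-08
  π_B·f_B = 0.26 × 0.00310644 = 0.000807675
  π_C·f_C = 0.41 × 0.131635 = 0.0539705
  π_D·f_D = 0.28 × 0.0325786 = 0.00912201
Marginal: 6.45497e-08 + 0.000807675 + 0.0539705 + 0.00912201 = 0.0639003
Responsibility of Line D: 0.00912201 / 0.0639003 ≈ 0.1428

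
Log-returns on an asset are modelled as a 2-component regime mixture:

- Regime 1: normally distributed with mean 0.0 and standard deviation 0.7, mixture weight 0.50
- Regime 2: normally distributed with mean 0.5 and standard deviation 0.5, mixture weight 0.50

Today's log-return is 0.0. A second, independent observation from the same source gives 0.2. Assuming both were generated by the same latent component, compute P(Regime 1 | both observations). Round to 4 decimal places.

0.4916

Posterior ∝ prior × likelihood, so P(k | x) ∝ π_k f_k(x); normalise over all components.
Since both observations come from the same component, the likelihood for component k is f_k(x₁)·f_k(x₂).
  f_1 = [0.569918] × [0.547124] = 0.311816
  f_2 = [0.483941] × [0.666449] = 0.322522
Weight by the priors:
  π_1·f_1 = 0.50 × 0.311816 = 0.155908
  π_2·f_2 = 0.50 × 0.322522 = 0.161261
Evidence: 0.155908 + 0.161261 = 0.317169
So the posterior for Regime 1 is 0.155908 / 0.317169 ≈ 0.4916.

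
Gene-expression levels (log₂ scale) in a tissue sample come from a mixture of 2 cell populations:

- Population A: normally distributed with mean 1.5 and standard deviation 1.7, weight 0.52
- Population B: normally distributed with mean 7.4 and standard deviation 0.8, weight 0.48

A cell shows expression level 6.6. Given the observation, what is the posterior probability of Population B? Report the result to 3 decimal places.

P(component k | x) = π_k·f_k(x) / marginal(x), where marginal(x) = Σ_j π_j·f_j(x).
Normal densities:
  f_A = (1/(1.7·√(2π)))·exp(−(6.6−1.5)²/(2·1.7²)) = 0.234672·exp(-4.50000) = 0.00260697
  f_B = (1/(0.8·√(2π)))·exp(−(6.6−7.4)²/(2·0.8²)) = 0.498678·exp(-0.50000) = 0.302463
Multiply by the mixture weights:
  π_A·f_A = 0.52 × 0.00260697 = 0.00135562
  π_B·f_B = 0.48 × 0.302463 = 0.145182
Marginal: 0.00135562 + 0.145182 = 0.146538
So the posterior for Population B is 0.145182 / 0.146538 ≈ 0.991.

0.991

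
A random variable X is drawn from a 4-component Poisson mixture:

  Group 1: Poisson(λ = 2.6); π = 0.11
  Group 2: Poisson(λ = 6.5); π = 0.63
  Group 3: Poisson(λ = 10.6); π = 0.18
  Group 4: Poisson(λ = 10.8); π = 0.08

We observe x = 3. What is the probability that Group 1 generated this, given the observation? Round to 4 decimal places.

P(component k | x) = π_k·f_k(x) / marginal(x), where marginal(x) = Σ_j π_j·f_j(x).
Component likelihoods at x = 3:
  f_1 = e^(−2.6)·2.6^3/3! = 0.217572
  f_2 = e^(−6.5)·6.5^3/3! = 0.0688137
  f_3 = e^(−10.6)·10.6^3/3! = 0.00494589
  f_4 = e^(−10.8)·10.8^3/3! = 0.00428292
Unnormalised posteriors:
  π_1·f_1 = 0.11 × 0.217572 = 0.0239329
  π_2·f_2 = 0.63 × 0.0688137 = 0.0433526
  π_3·f_3 = 0.18 × 0.00494589 = 0.000890261
  π_4·f_4 = 0.08 × 0.00428292 = 0.000342633
Normaliser: 0.0239329 + 0.0433526 + 0.000890261 + 0.000342633 = 0.0685184
Responsibility of Group 1: 0.0239329 / 0.0685184 ≈ 0.3493

0.3493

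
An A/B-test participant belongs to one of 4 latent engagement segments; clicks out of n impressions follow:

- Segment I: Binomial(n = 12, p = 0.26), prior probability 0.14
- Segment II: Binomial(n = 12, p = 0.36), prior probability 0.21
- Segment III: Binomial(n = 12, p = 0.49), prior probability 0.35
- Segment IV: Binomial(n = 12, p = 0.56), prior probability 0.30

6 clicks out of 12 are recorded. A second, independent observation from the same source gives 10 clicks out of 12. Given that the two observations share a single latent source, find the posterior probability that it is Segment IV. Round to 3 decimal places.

Posterior ∝ prior × likelihood, so P(k | x) ∝ π_k f_k(x); normalise over all components.
Since both observations come from the same component, the likelihood for component k is f_k(x₁)·f_k(x₂).
  L_I = [C(12,6)·0.26^6·0.74^6 = 924·0.000308916·0.164206 = 0.0468708] × [5.102e-05] = 2.39135e-06
  L_II = [C(12,6)·0.36^6·0.64^6 = 924·0.00217678·0.0687195 = 0.138219] × [0.000988391] = 0.000136614
  L_III = [C(12,6)·0.49^6·0.51^6 = 924·0.0138413·0.0175963 = 0.225045] × [0.0136976] = 0.00308258
  L_IV = [C(12,6)·0.56^6·0.44^6 = 924·0.030841·0.00725631 = 0.206784] × [0.0387552] = 0.00801393
Multiply by the mixture weights:
  π_I·L_I = 0.14 × 2.39135e-06 = 3.34789e-07
  π_II·L_II = 0.21 × 0.000136614 = 2.8689e-05
  π_III·L_III = 0.35 × 0.00308258 = 0.0010789
  π_IV·L_IV = 0.30 × 0.00801393 = 0.00240418
Normaliser: 3.34789e-07 + 2.8689e-05 + 0.0010789 + 0.00240418 = 0.00351211
So the posterior for Segment IV is 0.00240418 / 0.00351211 ≈ 0.685.

0.685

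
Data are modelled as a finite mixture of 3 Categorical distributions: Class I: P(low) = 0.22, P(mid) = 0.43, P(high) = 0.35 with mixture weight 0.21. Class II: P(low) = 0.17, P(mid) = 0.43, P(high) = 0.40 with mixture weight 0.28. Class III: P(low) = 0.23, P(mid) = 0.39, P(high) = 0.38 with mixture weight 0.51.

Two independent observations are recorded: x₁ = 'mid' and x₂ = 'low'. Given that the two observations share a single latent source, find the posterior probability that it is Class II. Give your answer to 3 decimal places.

The responsibility of component k is w_k f_k(x) divided by Σ_j w_j f_j(x).
Since both observations come from the same component, the likelihood for component k is f_k(x₁)·f_k(x₂).
  L_I = [P(mid | comp) = 0.43] × [0.22] = 0.0946
  L_II = [P(mid | comp) = 0.43] × [0.17] = 0.0731
  L_III = [P(mid | comp) = 0.39] × [0.23] = 0.0897
Weight by the priors:
  w_I·L_I = 0.21 × 0.0946 = 0.019866
  w_II·L_II = 0.28 × 0.0731 = 0.020468
  w_III·L_III = 0.51 × 0.0897 = 0.045747
Sum: 0.019866 + 0.020468 + 0.045747 = 0.086081
Responsibility of Class II: 0.020468 / 0.086081 ≈ 0.238

0.238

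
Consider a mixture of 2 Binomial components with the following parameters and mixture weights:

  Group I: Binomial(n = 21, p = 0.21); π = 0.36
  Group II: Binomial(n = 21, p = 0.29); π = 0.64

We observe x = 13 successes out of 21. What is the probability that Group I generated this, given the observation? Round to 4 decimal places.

0.0195

Posterior ∝ prior × likelihood, so P(k | x) ∝ π_k f_k(x); normalise over all components.
Evaluate each component's likelihood at the observed value:
  L_I = C(21,13)·0.21^13·0.79^8 = 203490·1.54472e-09·0.151711 = 4.76882e-05
  L_II = C(21,13)·0.29^13·0.71^8 = 203490·1.02606e-07·0.0645754 = 0.00134829
Multiply by the mixture weights:
  π_I·L_I = 0.36 × 4.76882e-05 = 1.71677e-05
  π_II·L_II = 0.64 × 0.00134829 = 0.000862907
Denominator: 1.71677e-05 + 0.000862907 = 0.000880074
P(Group I | the observation) ≈ 0.0195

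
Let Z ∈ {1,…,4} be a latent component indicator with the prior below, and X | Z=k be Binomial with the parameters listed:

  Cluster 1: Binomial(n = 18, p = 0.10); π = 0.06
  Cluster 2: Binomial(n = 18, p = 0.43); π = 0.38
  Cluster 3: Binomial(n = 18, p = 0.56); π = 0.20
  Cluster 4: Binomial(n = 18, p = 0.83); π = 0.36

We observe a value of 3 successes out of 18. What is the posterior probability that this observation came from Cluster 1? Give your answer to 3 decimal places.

Posterior ∝ prior × likelihood, so P(k | x) ∝ π_k f_k(x); normalise over all components.
Binomial probabilities:
  p_1 = 0.168007
  p_2 = 0.0141325
  p_3 = 0.000642753
  p_4 = 1.33554e-09
Unnormalised posteriors:
  π_1·p_1 = 0.06 × 0.168007 = 0.0100804
  π_2·p_2 = 0.38 × 0.0141325 = 0.00537034
  π_3·p_3 = 0.20 × 0.000642753 = 0.000128551
  π_4·p_4 = 0.36 × 1.33554e-09 = 4.80796e-10
Sum: 0.0100804 + 0.00537034 + 0.000128551 + 4.80796e-10 = 0.0155793
So the posterior for Cluster 1 is 0.0100804 / 0.0155793 ≈ 0.647.

0.647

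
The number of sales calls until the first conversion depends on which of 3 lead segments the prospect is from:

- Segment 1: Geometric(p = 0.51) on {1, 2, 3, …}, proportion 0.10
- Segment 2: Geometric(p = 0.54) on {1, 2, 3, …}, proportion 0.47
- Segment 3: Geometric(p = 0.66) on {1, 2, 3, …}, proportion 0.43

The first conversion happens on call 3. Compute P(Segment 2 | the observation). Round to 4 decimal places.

0.5438

By Bayes' theorem, P(k | x) = π_k f_k(x) / Σ_j π_j f_j(x).
Geometric probabilities:
  L_1 = 0.51·(1−0.51)^2 = 0.51·0.2401 = 0.122451
  L_2 = 0.54·(1−0.54)^2 = 0.54·0.2116 = 0.114264
  L_3 = 0.66·(1−0.66)^2 = 0.66·0.1156 = 0.076296
Multiply by the mixture weights:
  π_1·L_1 = 0.10 × 0.122451 = 0.0122451
  π_2·L_2 = 0.47 × 0.114264 = 0.0537041
  π_3·L_3 = 0.43 × 0.076296 = 0.0328073
Sum: 0.0122451 + 0.0537041 + 0.0328073 = 0.0987565
So the posterior for Segment 2 is 0.0537041 / 0.0987565 ≈ 0.5438.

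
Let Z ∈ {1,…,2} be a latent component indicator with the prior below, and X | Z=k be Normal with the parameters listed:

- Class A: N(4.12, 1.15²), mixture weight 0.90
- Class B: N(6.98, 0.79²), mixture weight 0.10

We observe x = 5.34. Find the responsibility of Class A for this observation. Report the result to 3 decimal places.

0.968

Posterior ∝ prior × likelihood, so P(k | x) ∝ π_k f_k(x); normalise over all components.
Component likelihoods at x = 5.34:
  p_A = (1/(1.15·√(2π)))·exp(−(5.34−4.12)²/(2·1.15²)) = 0.346906·exp(-0.56272) = 0.197617
  p_B = (1/(0.79·√(2π)))·exp(−(5.34−6.98)²/(2·0.79²)) = 0.504990·exp(-2.15478) = 0.0585427
Prior × likelihood for each component:
  π_A·p_A = 0.90 × 0.197617 = 0.177856
  π_B·p_B = 0.10 × 0.0585427 = 0.00585427
Marginal: 0.177856 + 0.00585427 = 0.18371
P(Class A | data) = 0.177856 / 0.18371 ≈ 0.968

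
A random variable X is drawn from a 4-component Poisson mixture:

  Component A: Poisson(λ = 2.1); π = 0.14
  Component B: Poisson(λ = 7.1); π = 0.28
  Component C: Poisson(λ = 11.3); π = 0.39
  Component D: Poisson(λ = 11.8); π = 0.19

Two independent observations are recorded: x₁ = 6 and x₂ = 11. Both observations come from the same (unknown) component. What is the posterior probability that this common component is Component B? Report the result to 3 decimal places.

0.463

P(component k | x) = π_k·f_k(x) / marginal(x), where marginal(x) = Σ_j π_j·f_j(x).
Since both observations come from the same component, the likelihood for component k is f_k(x₁)·f_k(x₂).
  L_A = [e^(−2.1)·2.1^6/6! = 0.014587] × [1.07458e-05] = 1.56748e-07
  L_B = [e^(−7.1)·7.1^6/6! = 0.1468] × [0.0477744] = 0.00701329
  L_C = [e^(−11.3)·11.3^6/6! = 0.0357775] × [0.118899] = 0.00425393
  L_D = [e^(−11.8)·11.8^6/6! = 0.0281374] × [0.11611] = 0.00326705
Weight by the priors:
  π_A·L_A = 0.14 × 1.56748e-07 = 2.19448e-08
  π_B·L_B = 0.28 × 0.00701329 = 0.00196372
  π_C·L_C = 0.39 × 0.00425393 = 0.00165903
  π_D·L_D = 0.19 × 0.00326705 = 0.00062074
Normaliser: 2.19448e-08 + 0.00196372 + 0.00165903 + 0.00062074 = 0.00424352
P(Component B | x₁, x₂) ≈ 0.463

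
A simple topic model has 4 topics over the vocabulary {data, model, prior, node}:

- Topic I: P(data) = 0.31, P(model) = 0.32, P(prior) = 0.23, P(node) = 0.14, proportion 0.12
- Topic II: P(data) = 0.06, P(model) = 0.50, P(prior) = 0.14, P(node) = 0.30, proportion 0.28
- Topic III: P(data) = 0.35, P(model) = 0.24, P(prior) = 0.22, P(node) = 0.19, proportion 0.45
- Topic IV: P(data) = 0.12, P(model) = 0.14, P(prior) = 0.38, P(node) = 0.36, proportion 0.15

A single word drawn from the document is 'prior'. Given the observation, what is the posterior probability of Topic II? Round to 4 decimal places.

The responsibility of component k is w_k f_k(x) divided by Σ_j w_j f_j(x).
Evaluate each component's likelihood at the observed value:
  p_I = P(prior | comp) = 0.23
  p_II = P(prior | comp) = 0.14
  p_III = P(prior | comp) = 0.22
  p_IV = P(prior | comp) = 0.38
Weight by the priors:
  w_I·p_I = 0.12 × 0.23 = 0.0276
  w_II·p_II = 0.28 × 0.14 = 0.0392
  w_III·p_III = 0.45 × 0.22 = 0.099
  w_IV·p_IV = 0.15 × 0.38 = 0.057
Denominator: 0.0276 + 0.0392 + 0.099 + 0.057 = 0.2228
P(Topic II | x) = 0.0392 / 0.2228 ≈ 0.1759

0.1759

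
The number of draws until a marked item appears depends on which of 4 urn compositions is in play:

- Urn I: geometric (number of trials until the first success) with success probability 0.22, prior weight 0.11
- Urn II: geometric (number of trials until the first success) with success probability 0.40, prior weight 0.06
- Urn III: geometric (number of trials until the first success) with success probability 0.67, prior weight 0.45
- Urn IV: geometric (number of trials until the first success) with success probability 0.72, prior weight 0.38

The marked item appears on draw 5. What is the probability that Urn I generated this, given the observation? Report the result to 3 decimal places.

0.517

P(component k | x) = π_k·f_k(x) / marginal(x), where marginal(x) = Σ_j π_j·f_j(x).
Geometric probabilities:
  f_I = 0.22·(1−0.22)^4 = 0.22·0.370151 = 0.0814331
  f_II = 0.40·(1−0.40)^4 = 0.40·0.1296 = 0.05184
  f_III = 0.67·(1−0.67)^4 = 0.67·0.0118592 = 0.00794567
  f_IV = 0.72·(1−0.72)^4 = 0.72·0.00614656 = 0.00442552
Prior × likelihood for each component:
  π_I·f_I = 0.11 × 0.0814331 = 0.00895764
  π_II·f_II = 0.06 × 0.05184 = 0.0031104
  π_III·f_III = 0.45 × 0.00794567 = 0.00357555
  π_IV·f_IV = 0.38 × 0.00442552 = 0.0016817
Evidence: 0.00895764 + 0.0031104 + 0.00357555 + 0.0016817 = 0.0173253
Responsibility of Urn I: 0.00895764 / 0.0173253 ≈ 0.517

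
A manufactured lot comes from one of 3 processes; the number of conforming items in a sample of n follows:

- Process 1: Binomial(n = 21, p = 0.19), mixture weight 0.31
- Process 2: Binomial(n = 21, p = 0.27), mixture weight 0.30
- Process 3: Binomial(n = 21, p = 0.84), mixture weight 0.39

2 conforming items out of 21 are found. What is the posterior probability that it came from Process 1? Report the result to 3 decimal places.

Posterior ∝ prior × likelihood, so P(k | x) ∝ π_k f_k(x); normalise over all components.
Evaluate each component's likelihood at the observed value:
  f_1 = C(21,2)·0.19^2·0.81^19 = 210·0.0361·0.018248 = 0.138338
  f_2 = C(21,2)·0.27^2·0.73^19 = 210·0.0729·0.00253008 = 0.038733
  f_3 = C(21,2)·0.84^2·0.16^19 = 210·0.7056·7.55579e-16 = 1.11959e-13
Multiply by the mixture weights:
  π_1·f_1 = 0.31 × 0.138338 = 0.0428848
  π_2·f_2 = 0.30 × 0.038733 = 0.0116199
  π_3·f_3 = 0.39 × 1.11959e-13 = 4.36639e-14
Evidence: 0.0428848 + 0.0116199 + 4.36639e-14 = 0.0545047
P(Process 1 | 2 conforming items out of 21) ≈ 0.787

0.787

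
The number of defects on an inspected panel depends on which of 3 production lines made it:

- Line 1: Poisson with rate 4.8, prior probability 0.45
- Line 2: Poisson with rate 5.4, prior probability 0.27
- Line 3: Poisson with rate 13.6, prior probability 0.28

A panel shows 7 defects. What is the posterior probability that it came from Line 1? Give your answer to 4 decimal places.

Posterior ∝ prior × likelihood, so P(k | x) ∝ π_k f_k(x); normalise over all components.
Component likelihoods at x = 7 defects:
  p_1 = e^(−4.8)·4.8^7/7! = 0.0958616
  p_2 = e^(−5.4)·5.4^7/7! = 0.119987
  p_3 = e^(−13.6)·13.6^7/7! = 0.0211805
Weight by the priors:
  π_1·p_1 = 0.45 × 0.0958616 = 0.0431377
  π_2·p_2 = 0.27 × 0.119987 = 0.0323966
  π_3·p_3 = 0.28 × 0.0211805 = 0.00593055
Denominator: 0.0431377 + 0.0323966 + 0.00593055 = 0.0814649
Responsibility of Line 1: 0.0431377 / 0.0814649 ≈ 0.5295

0.5295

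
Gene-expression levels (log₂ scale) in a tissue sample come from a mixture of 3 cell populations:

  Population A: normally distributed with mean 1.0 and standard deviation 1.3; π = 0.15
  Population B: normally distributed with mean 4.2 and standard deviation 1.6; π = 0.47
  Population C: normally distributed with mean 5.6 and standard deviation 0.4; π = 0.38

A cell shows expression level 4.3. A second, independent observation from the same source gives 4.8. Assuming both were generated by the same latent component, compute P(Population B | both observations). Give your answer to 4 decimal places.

0.9902

By Bayes' theorem, P(k | x) = w_k f_k(x) / Σ_j w_j f_j(x).
Since both observations come from the same component, the likelihood for component k is f_k(x₁)·f_k(x₂).
  p_A = [0.0122382] × [0.00428133] = 5.23956e-05
  p_B = [0.248852] × [0.232409] = 0.0578356
  p_C = [0.00507262] × [0.134977] = 0.000684689
Weight by the priors:
  w_A·p_A = 0.15 × 5.23956e-05 = 7.85934e-06
  w_B·p_B = 0.47 × 0.0578356 = 0.0271828
  w_C·p_C = 0.38 × 0.000684689 = 0.000260182
Denominator: 7.85934e-06 + 0.0271828 + 0.000260182 = 0.0274508
Responsibility of Population B: 0.0271828 / 0.0274508 ≈ 0.9902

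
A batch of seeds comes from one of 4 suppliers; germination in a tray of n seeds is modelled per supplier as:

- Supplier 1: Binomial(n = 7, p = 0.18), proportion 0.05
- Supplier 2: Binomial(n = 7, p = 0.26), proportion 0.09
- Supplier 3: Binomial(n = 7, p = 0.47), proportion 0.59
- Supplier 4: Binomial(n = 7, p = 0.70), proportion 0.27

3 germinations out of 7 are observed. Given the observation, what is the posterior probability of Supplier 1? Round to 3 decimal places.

0.021

Posterior ∝ prior × likelihood, so P(k | x) ∝ P(Z=k) f_k(x); normalise over all components.
Evaluate each component's likelihood at the observed value:
  L_1 = 0.0922871
  L_2 = 0.184465
  L_3 = 0.286725
  L_4 = 0.0972405
Multiply by the mixture weights:
  P(Z=1)·L_1 = 0.05 × 0.0922871 = 0.00461435
  P(Z=2)·L_2 = 0.09 × 0.184465 = 0.0166019
  P(Z=3)·L_3 = 0.59 × 0.286725 = 0.169168
  P(Z=4)·L_4 = 0.27 × 0.0972405 = 0.0262549
Evidence: 0.00461435 + 0.0166019 + 0.169168 + 0.0262549 = 0.216639
Responsibility of Supplier 1: 0.00461435 / 0.216639 ≈ 0.021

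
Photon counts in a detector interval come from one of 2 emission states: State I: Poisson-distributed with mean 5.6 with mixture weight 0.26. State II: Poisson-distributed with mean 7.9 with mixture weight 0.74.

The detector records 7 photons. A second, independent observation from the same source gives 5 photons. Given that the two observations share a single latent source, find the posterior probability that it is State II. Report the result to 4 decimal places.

Apply Bayes' rule: the posterior for each component is proportional to its prior times its likelihood at x.
Since both observations come from the same component, the likelihood for component k is f_k(x₁)·f_k(x₂).
  p_I = [e^(−5.6)·5.6^7/7! = 0.126717] × [0.169711] = 0.0215053
  p_II = [e^(−7.9)·7.9^7/7! = 0.141264] × [0.0950666] = 0.0134295
Multiply by the mixture weights:
  w_I·p_I = 0.26 × 0.0215053 = 0.00559139
  w_II·p_II = 0.74 × 0.0134295 = 0.00993784
Denominator: 0.00559139 + 0.00993784 = 0.0155292
P(State II | x₁, x₂) = 0.00993784 / 0.0155292 ≈ 0.6399

0.6399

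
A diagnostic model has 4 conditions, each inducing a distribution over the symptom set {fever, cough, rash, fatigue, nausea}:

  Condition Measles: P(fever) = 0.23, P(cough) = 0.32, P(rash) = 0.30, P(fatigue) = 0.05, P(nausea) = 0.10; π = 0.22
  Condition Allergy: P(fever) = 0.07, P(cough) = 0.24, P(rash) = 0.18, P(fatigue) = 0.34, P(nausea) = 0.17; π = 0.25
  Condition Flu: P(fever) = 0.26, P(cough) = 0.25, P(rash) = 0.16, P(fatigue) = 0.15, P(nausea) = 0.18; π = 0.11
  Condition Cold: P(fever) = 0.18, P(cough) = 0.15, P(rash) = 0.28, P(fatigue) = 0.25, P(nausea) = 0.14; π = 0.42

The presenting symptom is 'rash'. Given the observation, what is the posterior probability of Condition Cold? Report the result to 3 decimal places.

The responsibility of component k is w_k f_k(x) divided by Σ_j w_j f_j(x).
Component likelihoods at x = 'rash':
  f_Measles = 0.3
  f_Allergy = 0.18
  f_Flu = 0.16
  f_Cold = 0.28
Unnormalised posteriors:
  w_Measles·f_Measles = 0.22 × 0.3 = 0.066
  w_Allergy·f_Allergy = 0.25 × 0.18 = 0.045
  w_Flu·f_Flu = 0.11 × 0.16 = 0.0176
  w_Cold·f_Cold = 0.42 × 0.28 = 0.1176
Denominator: 0.066 + 0.045 + 0.0176 + 0.1176 = 0.2462
P(Condition Cold | data) ≈ 0.478

0.478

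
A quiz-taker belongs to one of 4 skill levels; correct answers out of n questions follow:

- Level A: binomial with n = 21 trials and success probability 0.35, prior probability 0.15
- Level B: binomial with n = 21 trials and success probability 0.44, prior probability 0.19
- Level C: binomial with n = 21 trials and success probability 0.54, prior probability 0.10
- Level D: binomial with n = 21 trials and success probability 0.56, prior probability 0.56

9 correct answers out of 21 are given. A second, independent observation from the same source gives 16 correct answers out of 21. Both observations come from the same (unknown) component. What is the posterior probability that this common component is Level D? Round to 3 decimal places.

0.831

By Bayes' theorem, P(k | x) = π_k f_k(x) / Σ_j π_j f_j(x).
Since both observations come from the same component, the likelihood for component k is f_k(x₁)·f_k(x₂).
  L_A = [0.13177] × [0.000119729] = 1.57767e-05
  L_B = [0.172812] × [0.0022117] = 0.000382209
  L_C = [0.103011] × [0.0219095] = 0.00225691
  L_D = [0.083824] × [0.0313917] = 0.00263138
Unnormalised posteriors:
  π_A·L_A = 0.15 × 1.57767e-05 = 2.3665e-06
  π_B·L_B = 0.19 × 0.000382209 = 7.26196e-05
  π_C·L_C = 0.10 × 0.00225691 = 0.000225691
  π_D·L_D = 0.56 × 0.00263138 = 0.00147357
Marginal: 2.3665e-06 + 7.26196e-05 + 0.000225691 + 0.00147357 = 0.00177425
So the posterior for Level D is 0.00147357 / 0.00177425 ≈ 0.831.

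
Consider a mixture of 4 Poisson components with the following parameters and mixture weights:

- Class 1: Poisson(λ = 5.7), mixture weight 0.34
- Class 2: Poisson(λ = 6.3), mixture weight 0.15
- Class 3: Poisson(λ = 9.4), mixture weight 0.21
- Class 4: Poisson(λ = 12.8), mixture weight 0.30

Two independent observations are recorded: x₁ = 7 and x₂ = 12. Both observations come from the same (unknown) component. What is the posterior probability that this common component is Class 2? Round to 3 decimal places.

Posterior ∝ prior × likelihood, so P(k | x) ∝ π_k f_k(x); normalise over all components.
Since both observations come from the same component, the likelihood for component k is f_k(x₁)·f_k(x₂).
  p_1 = [0.129782] × [0.00821642] = 0.00106634
  p_2 = [0.143515] × [0.0149863] = 0.00215076
  p_3 = [0.106438] × [0.0821919] = 0.00874834
  p_4 = [0.0308368] × [0.111484] = 0.00343782
Unnormalised posteriors:
  π_1·p_1 = 0.34 × 0.00106634 = 0.000362557
  π_2·p_2 = 0.15 × 0.00215076 = 0.000322614
  π_3·p_3 = 0.21 × 0.00874834 = 0.00183715
  π_4·p_4 = 0.30 × 0.00343782 = 0.00103135
Evidence: 0.000362557 + 0.000322614 + 0.00183715 + 0.00103135 = 0.00355367
P(Class 2 | x₁,x₂) ≈ 0.091

0.091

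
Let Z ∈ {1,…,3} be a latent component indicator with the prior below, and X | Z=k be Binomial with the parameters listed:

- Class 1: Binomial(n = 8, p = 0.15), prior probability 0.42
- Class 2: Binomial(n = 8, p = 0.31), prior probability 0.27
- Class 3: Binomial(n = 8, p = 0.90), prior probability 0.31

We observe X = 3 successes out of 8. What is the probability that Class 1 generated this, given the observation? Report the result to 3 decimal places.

0.333

By Bayes' theorem, P(k | x) = π_k f_k(x) / Σ_j π_j f_j(x).
Component likelihoods at x = 3 successes out of 8:
  L_1 = C(8,3)·0.15^3·0.85^5 = 56·0.003375·0.443705 = 0.0838603
  L_2 = C(8,3)·0.31^3·0.69^5 = 56·0.029791·0.156403 = 0.260927
  L_3 = C(8,3)·0.90^3·0.10^5 = 56·0.729·1e-05 = 0.00040824
Weight by the priors:
  π_1·L_1 = 0.42 × 0.0838603 = 0.0352213
  π_2·L_2 = 0.27 × 0.260927 = 0.0704502
  π_3·L_3 = 0.31 × 0.00040824 = 0.000126554
Denominator: 0.0352213 + 0.0704502 + 0.000126554 = 0.105798
P(Class 1 | 3 successes out of 8) ≈ 0.333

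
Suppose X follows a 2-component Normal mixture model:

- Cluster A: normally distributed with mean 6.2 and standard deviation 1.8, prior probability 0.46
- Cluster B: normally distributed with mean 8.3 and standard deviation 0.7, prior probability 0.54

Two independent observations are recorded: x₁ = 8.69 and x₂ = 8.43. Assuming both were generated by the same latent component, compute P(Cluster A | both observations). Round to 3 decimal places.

0.027

P(component k | x) = w_k·f_k(x) / marginal(x), where marginal(x) = Σ_j w_j·f_j(x).
Since both observations come from the same component, the likelihood for component k is f_k(x₁)·f_k(x₂).
  p_A = [(1/(1.8·√(2π)))·exp(−(8.69−6.2)²/(2·1.8²)) = 0.221635·exp(-0.95681) = 0.0851338] × [0.102885] = 0.00875895
  p_B = [(1/(0.7·√(2π)))·exp(−(8.69−8.3)²/(2·0.7²)) = 0.569918·exp(-0.15520) = 0.487986] × [0.560174] = 0.273357
Prior × likelihood for each component:
  w_A·p_A = 0.46 × 0.00875895 = 0.00402912
  w_B·p_B = 0.54 × 0.273357 = 0.147613
Denominator: 0.00402912 + 0.147613 = 0.151642
So the posterior for Cluster A is 0.00402912 / 0.151642 ≈ 0.027.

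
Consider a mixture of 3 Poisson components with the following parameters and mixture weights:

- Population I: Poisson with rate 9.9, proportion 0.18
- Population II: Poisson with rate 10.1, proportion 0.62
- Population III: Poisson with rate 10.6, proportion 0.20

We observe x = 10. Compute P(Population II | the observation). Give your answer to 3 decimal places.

0.622

By Bayes' theorem, P(k | x) = π_k f_k(x) / Σ_j π_j f_j(x).
Poisson probabilities:
  L_I = 0.125047
  L_II = 0.125048
  L_III = 0.122963
Prior × likelihood for each component:
  π_I·L_I = 0.18 × 0.125047 = 0.0225085
  π_II·L_II = 0.62 × 0.125048 = 0.0775297
  π_III·L_III = 0.20 × 0.122963 = 0.0245926
Marginal: 0.0225085 + 0.0775297 + 0.0245926 = 0.124631
P(Population II | data) ≈ 0.622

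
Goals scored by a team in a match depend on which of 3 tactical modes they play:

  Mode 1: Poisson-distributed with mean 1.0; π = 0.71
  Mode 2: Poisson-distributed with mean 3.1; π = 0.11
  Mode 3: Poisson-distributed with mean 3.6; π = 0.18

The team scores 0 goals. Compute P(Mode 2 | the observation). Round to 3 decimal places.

0.018

The responsibility of component k is π_k f_k(x) divided by Σ_j π_j f_j(x).
Evaluate each component's likelihood at the observed value:
  p_1 = 0.367879
  p_2 = 0.0450492
  p_3 = 0.0273237
Unnormalised posteriors:
  π_1·p_1 = 0.71 × 0.367879 = 0.261194
  π_2·p_2 = 0.11 × 0.0450492 = 0.00495541
  π_3·p_3 = 0.18 × 0.0273237 = 0.00491827
Marginal: 0.261194 + 0.00495541 + 0.00491827 = 0.271068
So the posterior for Mode 2 is 0.00495541 / 0.271068 ≈ 0.018.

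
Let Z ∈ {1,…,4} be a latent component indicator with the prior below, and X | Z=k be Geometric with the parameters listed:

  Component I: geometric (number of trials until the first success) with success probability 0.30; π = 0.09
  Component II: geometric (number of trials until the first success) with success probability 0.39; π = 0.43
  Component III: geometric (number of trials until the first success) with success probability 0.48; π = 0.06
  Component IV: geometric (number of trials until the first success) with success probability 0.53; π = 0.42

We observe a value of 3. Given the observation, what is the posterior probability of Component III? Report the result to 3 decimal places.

P(component k | x) = w_k·f_k(x) / marginal(x), where marginal(x) = Σ_j w_j·f_j(x).
Component likelihoods at x = 3:
  f_I = 0.147
  f_II = 0.145119
  f_III = 0.129792
  f_IV = 0.117077
Unnormalised posteriors:
  w_I·f_I = 0.09 × 0.147 = 0.01323
  w_II·f_II = 0.43 × 0.145119 = 0.0624012
  w_III·f_III = 0.06 × 0.129792 = 0.00778752
  w_IV·f_IV = 0.42 × 0.117077 = 0.0491723
Denominator: 0.01323 + 0.0624012 + 0.00778752 + 0.0491723 = 0.132591
Responsibility of Component III: 0.00778752 / 0.132591 ≈ 0.059

0.059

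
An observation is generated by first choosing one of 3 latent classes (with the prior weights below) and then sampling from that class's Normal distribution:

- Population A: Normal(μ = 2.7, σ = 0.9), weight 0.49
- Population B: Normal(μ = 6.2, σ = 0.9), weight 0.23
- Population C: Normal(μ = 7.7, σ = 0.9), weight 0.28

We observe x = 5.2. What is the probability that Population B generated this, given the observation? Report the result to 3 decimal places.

Apply Bayes' rule: the posterior for each component is proportional to its prior times its likelihood at x.
Normal densities:
  p_A = 0.00935726
  p_B = 0.239103
  p_C = 0.00935726
Unnormalised posteriors:
  π_A·p_A = 0.49 × 0.00935726 = 0.00458506
  π_B·p_B = 0.23 × 0.239103 = 0.0549936
  π_C·p_C = 0.28 × 0.00935726 = 0.00262003
Marginal: 0.00458506 + 0.0549936 + 0.00262003 = 0.0621987
So the posterior for Population B is 0.0549936 / 0.0621987 ≈ 0.884.

0.884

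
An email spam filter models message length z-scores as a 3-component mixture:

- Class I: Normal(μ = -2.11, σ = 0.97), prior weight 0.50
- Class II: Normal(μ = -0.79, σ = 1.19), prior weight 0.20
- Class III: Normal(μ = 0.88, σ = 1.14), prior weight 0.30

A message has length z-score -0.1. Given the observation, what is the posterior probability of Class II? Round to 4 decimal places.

0.3698

The responsibility of component k is w_k f_k(x) divided by Σ_j w_j f_j(x).
Normal densities:
  L_I = 0.0480548
  L_II = 0.283372
  L_III = 0.241843
Weight by the priors:
  w_I·L_I = 0.50 × 0.0480548 = 0.0240274
  w_II·L_II = 0.20 × 0.283372 = 0.0566744
  w_III·L_III = 0.30 × 0.241843 = 0.072553
Evidence: 0.0240274 + 0.0566744 + 0.072553 = 0.153255
So the posterior for Class II is 0.0566744 / 0.153255 ≈ 0.3698.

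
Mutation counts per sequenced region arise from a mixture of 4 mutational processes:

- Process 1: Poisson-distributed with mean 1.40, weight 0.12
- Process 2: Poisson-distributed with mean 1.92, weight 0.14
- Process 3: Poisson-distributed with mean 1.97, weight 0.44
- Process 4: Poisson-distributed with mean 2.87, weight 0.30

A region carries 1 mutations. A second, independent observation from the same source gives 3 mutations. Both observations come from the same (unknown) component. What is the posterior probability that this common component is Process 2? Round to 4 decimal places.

0.1553

P(component k | x) = π_k·f_k(x) / marginal(x), where marginal(x) = Σ_j π_j·f_j(x).
Since both observations come from the same component, the likelihood for component k is f_k(x₁)·f_k(x₂).
  f_1 = [0.345236] × [0.112777] = 0.0389347
  f_2 = [0.281485] × [0.172945] = 0.0486814
  f_3 = [0.27473] × [0.1777] = 0.0488195
  f_4 = [0.162726] × [0.223393] = 0.0363518
Multiply by the mixture weights:
  π_1·f_1 = 0.12 × 0.0389347 = 0.00467216
  π_2·f_2 = 0.14 × 0.0486814 = 0.00681539
  π_3·f_3 = 0.44 × 0.0488195 = 0.0214806
  π_4·f_4 = 0.30 × 0.0363518 = 0.0109055
Sum: 0.00467216 + 0.00681539 + 0.0214806 + 0.0109055 = 0.0438737
P(Process 2 | data) ≈ 0.1553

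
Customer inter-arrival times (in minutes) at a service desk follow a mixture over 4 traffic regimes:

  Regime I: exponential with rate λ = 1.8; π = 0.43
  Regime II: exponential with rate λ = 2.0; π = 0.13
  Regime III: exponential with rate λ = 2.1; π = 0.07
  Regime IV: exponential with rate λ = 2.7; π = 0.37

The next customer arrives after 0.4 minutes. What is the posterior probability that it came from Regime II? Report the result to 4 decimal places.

P(component k | x) = P(Z=k)·f_k(x) / marginal(x), where marginal(x) = Σ_j P(Z=j)·f_j(x).
Evaluate each component's likelihood at the observed value:
  L_I = 1.8·e^(−1.8·0.4) = 1.8·e^(−0.7200) = 0.876154
  L_II = 2.0·e^(−2.0·0.4) = 2.0·e^(−0.8000) = 0.898658
  L_III = 2.1·e^(−2.1·0.4) = 2.1·e^(−0.8400) = 0.906592
  L_IV = 2.7·e^(−2.7·0.4) = 2.7·e^(−1.0800) = 0.916908
Prior × likelihood for each component:
  P(Z=I)·L_I = 0.43 × 0.876154 = 0.376746
  P(Z=II)·L_II = 0.13 × 0.898658 = 0.116826
  P(Z=III)·L_III = 0.07 × 0.906592 = 0.0634614
  P(Z=IV)·L_IV = 0.37 × 0.916908 = 0.339256
Evidence: 0.376746 + 0.116826 + 0.0634614 + 0.339256 = 0.896289
P(Regime II | data) ≈ 0.1303

0.1303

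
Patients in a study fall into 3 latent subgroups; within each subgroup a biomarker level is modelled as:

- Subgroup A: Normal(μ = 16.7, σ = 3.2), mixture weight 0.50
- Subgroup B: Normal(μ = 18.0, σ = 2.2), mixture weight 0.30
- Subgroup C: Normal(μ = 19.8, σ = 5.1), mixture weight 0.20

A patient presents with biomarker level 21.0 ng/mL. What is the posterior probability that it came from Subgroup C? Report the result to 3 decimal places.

By Bayes' theorem, P(k | x) = π_k f_k(x) / Σ_j π_j f_j(x).
Evaluate each component's likelihood at the observed value:
  f_A = (1/(3.2·√(2π)))·exp(−(21.0−16.7)²/(2·3.2²)) = 0.124669·exp(-0.90283) = 0.0505435
  f_B = (1/(2.2·√(2π)))·exp(−(21.0−18.0)²/(2·2.2²)) = 0.181337·exp(-0.92975) = 0.0715651
  f_C = (1/(5.1·√(2π)))·exp(−(21.0−19.8)²/(2·5.1²)) = 0.078224·exp(-0.02768) = 0.0760883
Weight by the priors:
  π_A·f_A = 0.50 × 0.0505435 = 0.0252717
  π_B·f_B = 0.30 × 0.0715651 = 0.0214695
  π_C·f_C = 0.20 × 0.0760883 = 0.0152177
Evidence: 0.0252717 + 0.0214695 + 0.0152177 = 0.0619589
P(Subgroup C | x) ≈ 0.246

0.246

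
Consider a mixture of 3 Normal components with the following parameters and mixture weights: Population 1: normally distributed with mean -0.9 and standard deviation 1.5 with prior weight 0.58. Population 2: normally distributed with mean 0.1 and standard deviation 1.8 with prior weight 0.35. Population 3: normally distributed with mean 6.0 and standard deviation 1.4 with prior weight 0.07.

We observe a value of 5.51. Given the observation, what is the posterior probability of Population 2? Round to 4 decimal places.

The responsibility of component k is π_k f_k(x) divided by Σ_j π_j f_j(x).
Evaluate each component's likelihood at the observed value:
  p_1 = 2.88012e-05
  p_2 = 0.00242141
  p_3 = 0.268029
Weight by the priors:
  π_1·p_1 = 0.58 × 2.88012e-05 = 1.67047e-05
  π_2·p_2 = 0.35 × 0.00242141 = 0.000847492
  π_3·p_3 = 0.07 × 0.268029 = 0.018762
Denominator: 1.67047e-05 + 0.000847492 + 0.018762 = 0.0196262
P(Population 2 | x) = 0.000847492 / 0.0196262 ≈ 0.0432

0.0432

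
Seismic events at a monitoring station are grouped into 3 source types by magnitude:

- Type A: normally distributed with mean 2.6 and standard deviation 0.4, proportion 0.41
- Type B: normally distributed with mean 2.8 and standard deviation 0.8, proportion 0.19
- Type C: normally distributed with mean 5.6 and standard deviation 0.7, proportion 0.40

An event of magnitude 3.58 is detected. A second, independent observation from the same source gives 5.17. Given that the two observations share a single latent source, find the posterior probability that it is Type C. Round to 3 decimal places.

P(component k | x) = π_k·f_k(x) / marginal(x), where marginal(x) = Σ_j π_j·f_j(x).
Since both observations come from the same component, the likelihood for component k is f_k(x₁)·f_k(x₂).
  p_A = [0.0495934] × [1.08362e-09] = 5.37403e-11
  p_B = [0.310023] × [0.00619509] = 0.00192062
  p_C = [0.00886241] × [0.471924] = 0.00418238
Unnormalised posteriors:
  π_A·p_A = 0.41 × 5.37403e-11 = 2.20335e-11
  π_B·p_B = 0.19 × 0.00192062 = 0.000364918
  π_C·p_C = 0.40 × 0.00418238 = 0.00167295
Normaliser: 2.20335e-11 + 0.000364918 + 0.00167295 = 0.00203787
P(Type C | x) = 0.00167295 / 0.00203787 ≈ 0.821

0.821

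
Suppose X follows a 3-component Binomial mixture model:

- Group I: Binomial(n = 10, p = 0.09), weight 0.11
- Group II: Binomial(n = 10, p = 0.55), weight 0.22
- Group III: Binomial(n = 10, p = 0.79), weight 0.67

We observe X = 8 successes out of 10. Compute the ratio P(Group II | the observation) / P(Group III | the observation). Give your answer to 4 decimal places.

0.0832

Posterior odds = (π_i f_i(x)) / (π_j f_j(x)); the normalising sum cancels.
Component likelihoods at x = 8 successes out of 10:
  L_I = C(10,8)·0.09^8·0.91^2 = 45·4.30467e-09·0.8281 = 1.60411e-07
  L_II = C(10,8)·0.55^8·0.45^2 = 45·0.00837339·0.2025 = 0.0763026
  L_III = C(10,8)·0.79^8·0.21^2 = 45·0.151711·0.0441 = 0.30107
Odds = (0.22/0.67) × (0.0763026/0.30107) = 0.328358 × 0.253438 ≈ 0.0832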